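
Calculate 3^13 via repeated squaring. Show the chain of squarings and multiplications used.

Computing 3^13 by squaring (build up from 3^1; each line after the first costs one multiplication):

3^1 = 3
3^2 = (3^1)^2 = 3^2 = 9
3^3 = 3 * 3^2 = 3 * 9 = 27
3^6 = (3^3)^2 = 27^2 = 729
3^12 = (3^6)^2 = 729^2 = 531441
3^13 = 3 * 3^12 = 3 * 531441 = 1594323

Result: 1594323
Multiplications needed: 5 (5 lines after 3^1)

3^13 = 1594323. Using exponentiation by squaring, this requires 5 multiplications. The key idea: if the exponent is even, square the half-power; if odd, multiply by the base once.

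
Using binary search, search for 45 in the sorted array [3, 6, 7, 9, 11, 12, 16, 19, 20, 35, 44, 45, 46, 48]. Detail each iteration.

Binary search for 45 in [3, 6, 7, 9, 11, 12, 16, 19, 20, 35, 44, 45, 46, 48]:

lo=0, hi=13, mid=6, arr[mid]=16 -> 16 < 45, search right half
lo=7, hi=13, mid=10, arr[mid]=44 -> 44 < 45, search right half
lo=11, hi=13, mid=12, arr[mid]=46 -> 46 > 45, search left half
lo=11, hi=11, mid=11, arr[mid]=45 -> Found target at index 11!

Binary search finds 45 at index 11 after 4 comparisons. The search repeatedly halves the search space by comparing with the middle element.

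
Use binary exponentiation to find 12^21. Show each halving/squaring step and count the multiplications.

Computing 12^21 by squaring (build up from 12^1; each line after the first costs one multiplication):

12^1 = 12
12^2 = (12^1)^2 = 12^2 = 144
12^4 = (12^2)^2 = 144^2 = 20736
12^5 = 12 * 12^4 = 12 * 20736 = 248832
12^10 = (12^5)^2 = 248832^2 = 61917364224
12^20 = (12^10)^2 = 61917364224^2 = 3833759992447475122176
12^21 = 12 * 12^20 = 12 * 3833759992447475122176 = 46005119909369701466112

Result: 46005119909369701466112
Multiplications needed: 6 (6 lines after 12^1)

12^21 = 46005119909369701466112. Using exponentiation by squaring, this requires 6 multiplications. The key idea: if the exponent is even, square the half-power; if odd, multiply by the base once.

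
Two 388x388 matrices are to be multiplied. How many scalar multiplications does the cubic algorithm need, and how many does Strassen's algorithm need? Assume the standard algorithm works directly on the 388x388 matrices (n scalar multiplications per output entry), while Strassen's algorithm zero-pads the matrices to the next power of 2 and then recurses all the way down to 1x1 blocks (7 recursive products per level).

Matrix multiplication for 388x388 matrices:

Strassen's algorithm requires power-of-2 dimensions. Pad 388x388 to 512x512 (next power of 2).

Standard algorithm: 388^3 = 58411072 multiplications
Strassen's algorithm: 7^(log2(512)) = 7^9 = 40353607 multiplications
Savings: 58411072 - 40353607 = 18057465 multiplications

Standard: 58411072 multiplications (388^3). Strassen: 40353607 multiplications (7^9, after padding to 512x512). Strassen reduces 8 recursive multiplications to 7 at each level.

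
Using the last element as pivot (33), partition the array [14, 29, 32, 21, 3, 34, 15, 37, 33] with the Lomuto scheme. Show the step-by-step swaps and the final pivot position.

Lomuto partition with pivot = 33:

Initial array: [14, 29, 32, 21, 3, 34, 15, 37, 33]

arr[0]=14 <= 33: swap with position 0, array becomes [14, 29, 32, 21, 3, 34, 15, 37, 33]
arr[1]=29 <= 33: swap with position 1, array becomes [14, 29, 32, 21, 3, 34, 15, 37, 33]
arr[2]=32 <= 33: swap with position 2, array becomes [14, 29, 32, 21, 3, 34, 15, 37, 33]
arr[3]=21 <= 33: swap with position 3, array becomes [14, 29, 32, 21, 3, 34, 15, 37, 33]
arr[4]=3 <= 33: swap with position 4, array becomes [14, 29, 32, 21, 3, 34, 15, 37, 33]
arr[5]=34 > 33: no swap
arr[6]=15 <= 33: swap with position 5, array becomes [14, 29, 32, 21, 3, 15, 34, 37, 33]
arr[7]=37 > 33: no swap

Place pivot at position 6: [14, 29, 32, 21, 3, 15, 33, 37, 34]
Pivot position: 6

After partitioning with pivot 33, the array becomes [14, 29, 32, 21, 3, 15, 33, 37, 34]. The pivot is placed at index 6. All elements to the left of the pivot are <= 33, and all elements to the right are > 33.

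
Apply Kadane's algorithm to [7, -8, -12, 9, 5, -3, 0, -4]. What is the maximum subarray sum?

Using Kadane's algorithm on [7, -8, -12, 9, 5, -3, 0, -4]:

Scanning through the array:
Position 1 (value -8): max_ending_here = -1, max_so_far = 7
Position 2 (value -12): max_ending_here = -12, max_so_far = 7
Position 3 (value 9): max_ending_here = 9, max_so_far = 9
Position 4 (value 5): max_ending_here = 14, max_so_far = 14
Position 5 (value -3): max_ending_here = 11, max_so_far = 14
Position 6 (value 0): max_ending_here = 11, max_so_far = 14
Position 7 (value -4): max_ending_here = 7, max_so_far = 14

Maximum subarray: [9, 5]
Maximum sum: 14

The maximum subarray is [9, 5] with sum 14. This subarray runs from index 3 to index 4.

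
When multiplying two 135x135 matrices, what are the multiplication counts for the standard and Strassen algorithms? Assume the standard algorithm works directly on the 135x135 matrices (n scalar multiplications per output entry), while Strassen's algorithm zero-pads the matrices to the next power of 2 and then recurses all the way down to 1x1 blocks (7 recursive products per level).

Matrix multiplication for 135x135 matrices:

Strassen's algorithm requires power-of-2 dimensions. Pad 135x135 to 256x256 (next power of 2).

Standard algorithm: 135^3 = 2460375 multiplications
Strassen's algorithm: 7^(log2(256)) = 7^8 = 5764801 multiplications
Difference: 2460375 - 5764801 = -3304426 (Strassen uses MORE here due to padding overhead — for small or just-over-power-of-2 n, padding can outweigh the per-level savings)

Standard: 2460375 multiplications (135^3). Strassen: 5764801 multiplications (7^8, after padding to 256x256). Strassen reduces 8 recursive multiplications to 7 at each level.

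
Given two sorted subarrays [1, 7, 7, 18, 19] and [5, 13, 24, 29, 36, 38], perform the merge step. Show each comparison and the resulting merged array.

Merging process:

Compare 1 vs 5: take 1 from left. Merged: [1]
Compare 7 vs 5: take 5 from right. Merged: [1, 5]
Compare 7 vs 13: take 7 from left. Merged: [1, 5, 7]
Compare 7 vs 13: take 7 from left. Merged: [1, 5, 7, 7]
Compare 18 vs 13: take 13 from right. Merged: [1, 5, 7, 7, 13]
Compare 18 vs 24: take 18 from left. Merged: [1, 5, 7, 7, 13, 18]
Compare 19 vs 24: take 19 from left. Merged: [1, 5, 7, 7, 13, 18, 19]
Append remaining from right: [24, 29, 36, 38]. Merged: [1, 5, 7, 7, 13, 18, 19, 24, 29, 36, 38]

Final merged array: [1, 5, 7, 7, 13, 18, 19, 24, 29, 36, 38]
Total comparisons: 7

The merged array is [1, 5, 7, 7, 13, 18, 19, 24, 29, 36, 38], requiring 7 comparisons. The merge step runs in O(n) time where n is the total number of elements.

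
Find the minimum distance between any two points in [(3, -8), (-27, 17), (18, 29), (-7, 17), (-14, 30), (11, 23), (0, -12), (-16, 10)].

Computing all pairwise distances among 8 points:

d((3, -8), (-27, 17)) = 39.0512
d((3, -8), (18, 29)) = 39.9249
d((3, -8), (-7, 17)) = 26.9258
d((3, -8), (-14, 30)) = 41.6293
d((3, -8), (11, 23)) = 32.0156
d((3, -8), (0, -12)) = 5.0 <-- minimum
d((3, -8), (-16, 10)) = 26.1725
d((-27, 17), (18, 29)) = 46.5725
d((-27, 17), (-7, 17)) = 20.0
d((-27, 17), (-14, 30)) = 18.3848
d((-27, 17), (11, 23)) = 38.4708
d((-27, 17), (0, -12)) = 39.6232
d((-27, 17), (-16, 10)) = 13.0384
d((18, 29), (-7, 17)) = 27.7308
d((18, 29), (-14, 30)) = 32.0156
d((18, 29), (11, 23)) = 9.2195
d((18, 29), (0, -12)) = 44.7772
d((18, 29), (-16, 10)) = 38.9487
d((-7, 17), (-14, 30)) = 14.7648
d((-7, 17), (11, 23)) = 18.9737
d((-7, 17), (0, -12)) = 29.8329
d((-7, 17), (-16, 10)) = 11.4018
d((-14, 30), (11, 23)) = 25.9615
d((-14, 30), (0, -12)) = 44.2719
d((-14, 30), (-16, 10)) = 20.0998
d((11, 23), (0, -12)) = 36.6879
d((11, 23), (-16, 10)) = 29.9666
d((0, -12), (-16, 10)) = 27.2029

Closest pair: (3, -8) and (0, -12) with distance 5.0

The closest pair is (3, -8) and (0, -12) with Euclidean distance 5.0. For 8 points, brute-force pairwise comparison is shown above. For large n, the divide-and-conquer algorithm (sort by x, recurse on halves, check the dividing strip) achieves O(n log n).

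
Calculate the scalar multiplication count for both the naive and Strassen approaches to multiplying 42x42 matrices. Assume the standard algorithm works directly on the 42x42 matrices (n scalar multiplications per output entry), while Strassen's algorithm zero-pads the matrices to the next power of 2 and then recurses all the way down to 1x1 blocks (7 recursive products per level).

Matrix multiplication for 42x42 matrices:

Strassen's algorithm requires power-of-2 dimensions. Pad 42x42 to 64x64 (next power of 2).

Standard algorithm: 42^3 = 74088 multiplications
Strassen's algorithm: 7^(log2(64)) = 7^6 = 117649 multiplications
Difference: 74088 - 117649 = -43561 (Strassen uses MORE here due to padding overhead — for small or just-over-power-of-2 n, padding can outweigh the per-level savings)

Standard: 74088 multiplications (42^3). Strassen: 117649 multiplications (7^6, after padding to 64x64). Strassen reduces 8 recursive multiplications to 7 at each level.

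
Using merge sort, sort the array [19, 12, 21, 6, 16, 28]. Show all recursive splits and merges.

Merge sort trace:

Split: [19, 12, 21, 6, 16, 28] -> [19, 12, 21] and [6, 16, 28]
  Split: [19, 12, 21] -> [19] and [12, 21]
    Split: [12, 21] -> [12] and [21]
    Merge: [12] + [21] -> [12, 21]
  Merge: [19] + [12, 21] -> [12, 19, 21]
  Split: [6, 16, 28] -> [6] and [16, 28]
    Split: [16, 28] -> [16] and [28]
    Merge: [16] + [28] -> [16, 28]
  Merge: [6] + [16, 28] -> [6, 16, 28]
Merge: [12, 19, 21] + [6, 16, 28] -> [6, 12, 16, 19, 21, 28]

Final sorted array: [6, 12, 16, 19, 21, 28]

The merge sort proceeds by recursively splitting the array and merging sorted halves.
After all merges, the sorted array is [6, 12, 16, 19, 21, 28].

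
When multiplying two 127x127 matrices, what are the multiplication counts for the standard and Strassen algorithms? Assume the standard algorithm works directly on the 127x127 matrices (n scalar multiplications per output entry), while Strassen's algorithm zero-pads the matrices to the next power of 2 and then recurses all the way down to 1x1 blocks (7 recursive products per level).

Matrix multiplication for 127x127 matrices:

Strassen's algorithm requires power-of-2 dimensions. Pad 127x127 to 128x128 (next power of 2).

Standard algorithm: 127^3 = 2048383 multiplications
Strassen's algorithm: 7^(log2(128)) = 7^7 = 823543 multiplications
Savings: 2048383 - 823543 = 1224840 multiplications

Standard: 2048383 multiplications (127^3). Strassen: 823543 multiplications (7^7, after padding to 128x128). Strassen reduces 8 recursive multiplications to 7 at each level.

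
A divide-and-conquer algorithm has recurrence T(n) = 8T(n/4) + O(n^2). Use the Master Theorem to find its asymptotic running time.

Master Theorem for T(n) = 8T(n/4) + O(n^2):

a = 8, b = 4, c = 2
log_b(a) = log_4(8) = 1.5000

Case 3: c = 2 > log_4(8) = 1.5000
T(n) = O(n^2) = O(n^2)

For T(n) = 8T(n/4) + O(n^2): log_4(8) = 1.5000. This is Case 3 of the Master Theorem (c > log_b(a), work dominated by root), giving O(n^2).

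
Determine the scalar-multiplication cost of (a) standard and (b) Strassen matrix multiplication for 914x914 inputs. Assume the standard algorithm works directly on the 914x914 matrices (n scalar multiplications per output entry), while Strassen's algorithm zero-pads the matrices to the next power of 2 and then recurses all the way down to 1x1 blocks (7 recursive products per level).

Matrix multiplication for 914x914 matrices:

Strassen's algorithm requires power-of-2 dimensions. Pad 914x914 to 1024x1024 (next power of 2).

Standard algorithm: 914^3 = 763551944 multiplications
Strassen's algorithm: 7^(log2(1024)) = 7^10 = 282475249 multiplications
Savings: 763551944 - 282475249 = 481076695 multiplications

Standard: 763551944 multiplications (914^3). Strassen: 282475249 multiplications (7^10, after padding to 1024x1024). Strassen reduces 8 recursive multiplications to 7 at each level.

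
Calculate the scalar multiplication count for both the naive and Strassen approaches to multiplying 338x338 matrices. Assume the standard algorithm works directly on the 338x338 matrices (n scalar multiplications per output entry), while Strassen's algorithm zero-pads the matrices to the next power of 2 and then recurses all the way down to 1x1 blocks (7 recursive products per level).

Matrix multiplication for 338x338 matrices:

Strassen's algorithm requires power-of-2 dimensions. Pad 338x338 to 512x512 (next power of 2).

Standard algorithm: 338^3 = 38614472 multiplications
Strassen's algorithm: 7^(log2(512)) = 7^9 = 40353607 multiplications
Difference: 38614472 - 40353607 = -1739135 (Strassen uses MORE here due to padding overhead — for small or just-over-power-of-2 n, padding can outweigh the per-level savings)

Standard: 38614472 multiplications (338^3). Strassen: 40353607 multiplications (7^9, after padding to 512x512). Strassen reduces 8 recursive multiplications to 7 at each level.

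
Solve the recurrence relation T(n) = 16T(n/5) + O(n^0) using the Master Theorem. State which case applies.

Master Theorem for T(n) = 16T(n/5) + O(n^0):

a = 16, b = 5, c = 0
log_b(a) = log_5(16) = 1.7227

Case 1: c = 0 < log_5(16) = 1.7227
T(n) = O(n^(log_5 16))

For T(n) = 16T(n/5) + O(n^0): log_5(16) = 1.7227. This is Case 1 of the Master Theorem (c < log_b(a), work dominated by leaves), giving O(n^(log_5 16)).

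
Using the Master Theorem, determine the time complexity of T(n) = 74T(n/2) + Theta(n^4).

Master Theorem for T(n) = 74T(n/2) + O(n^4):

a = 74, b = 2, c = 4
log_b(a) = log_2(74) = 6.2095

Case 1: c = 4 < log_2(74) = 6.2095
T(n) = O(n^(log_2 74))

For T(n) = 74T(n/2) + O(n^4): log_2(74) = 6.2095. This is Case 1 of the Master Theorem (c < log_b(a), work dominated by leaves), giving O(n^(log_2 74)).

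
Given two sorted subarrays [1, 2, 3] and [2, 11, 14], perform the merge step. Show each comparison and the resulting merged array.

Merging process:

Compare 1 vs 2: take 1 from left. Merged: [1]
Compare 2 vs 2: take 2 from left. Merged: [1, 2]
Compare 3 vs 2: take 2 from right. Merged: [1, 2, 2]
Compare 3 vs 11: take 3 from left. Merged: [1, 2, 2, 3]
Append remaining from right: [11, 14]. Merged: [1, 2, 2, 3, 11, 14]

Final merged array: [1, 2, 2, 3, 11, 14]
Total comparisons: 4

The merged array is [1, 2, 2, 3, 11, 14], requiring 4 comparisons. The merge step runs in O(n) time where n is the total number of elements.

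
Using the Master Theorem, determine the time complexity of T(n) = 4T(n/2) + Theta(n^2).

Master Theorem for T(n) = 4T(n/2) + O(n^2):

a = 4, b = 2, c = 2
log_b(a) = log_2(4) = 2.0000

Case 2: c = 2 = log_2(4) = 2.0000
T(n) = O(n^2 log n) = O(n^2 log n)

For T(n) = 4T(n/2) + O(n^2): log_2(4) = 2.0000. This is Case 2 of the Master Theorem (c = log_b(a), equal work at all levels), giving O(n^2 log n).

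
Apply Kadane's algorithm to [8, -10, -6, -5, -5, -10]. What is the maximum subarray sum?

Using Kadane's algorithm on [8, -10, -6, -5, -5, -10]:

Scanning through the array:
Position 1 (value -10): max_ending_here = -2, max_so_far = 8
Position 2 (value -6): max_ending_here = -6, max_so_far = 8
Position 3 (value -5): max_ending_here = -5, max_so_far = 8
Position 4 (value -5): max_ending_here = -5, max_so_far = 8
Position 5 (value -10): max_ending_here = -10, max_so_far = 8

Maximum subarray: [8]
Maximum sum: 8

The maximum subarray is [8] with sum 8. This subarray runs from index 0 to index 0.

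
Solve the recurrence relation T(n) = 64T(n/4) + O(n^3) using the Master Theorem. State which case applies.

Master Theorem for T(n) = 64T(n/4) + O(n^3):

a = 64, b = 4, c = 3
log_b(a) = log_4(64) = 3.0000

Case 2: c = 3 = log_4(64) = 3.0000
T(n) = O(n^3 log n) = O(n^3 log n)

For T(n) = 64T(n/4) + O(n^3): log_4(64) = 3.0000. This is Case 2 of the Master Theorem (c = log_b(a), equal work at all levels), giving O(n^3 log n).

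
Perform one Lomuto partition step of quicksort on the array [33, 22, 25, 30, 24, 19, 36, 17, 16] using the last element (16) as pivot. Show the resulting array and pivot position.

Lomuto partition with pivot = 16:

Initial array: [33, 22, 25, 30, 24, 19, 36, 17, 16]

arr[0]=33 > 16: no swap
arr[1]=22 > 16: no swap
arr[2]=25 > 16: no swap
arr[3]=30 > 16: no swap
arr[4]=24 > 16: no swap
arr[5]=19 > 16: no swap
arr[6]=36 > 16: no swap
arr[7]=17 > 16: no swap

Place pivot at position 0: [16, 22, 25, 30, 24, 19, 36, 17, 33]
Pivot position: 0

After partitioning with pivot 16, the array becomes [16, 22, 25, 30, 24, 19, 36, 17, 33]. The pivot is placed at index 0. All elements to the left of the pivot are <= 16, and all elements to the right are > 16.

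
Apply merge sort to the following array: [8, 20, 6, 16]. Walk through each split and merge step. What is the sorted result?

Merge sort trace:

Split: [8, 20, 6, 16] -> [8, 20] and [6, 16]
  Split: [8, 20] -> [8] and [20]
  Merge: [8] + [20] -> [8, 20]
  Split: [6, 16] -> [6] and [16]
  Merge: [6] + [16] -> [6, 16]
Merge: [8, 20] + [6, 16] -> [6, 8, 16, 20]

Final sorted array: [6, 8, 16, 20]

The merge sort proceeds by recursively splitting the array and merging sorted halves.
After all merges, the sorted array is [6, 8, 16, 20].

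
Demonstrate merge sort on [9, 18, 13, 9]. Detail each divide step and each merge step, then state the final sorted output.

Merge sort trace:

Split: [9, 18, 13, 9] -> [9, 18] and [13, 9]
  Split: [9, 18] -> [9] and [18]
  Merge: [9] + [18] -> [9, 18]
  Split: [13, 9] -> [13] and [9]
  Merge: [13] + [9] -> [9, 13]
Merge: [9, 18] + [9, 13] -> [9, 9, 13, 18]

Final sorted array: [9, 9, 13, 18]

The merge sort proceeds by recursively splitting the array and merging sorted halves.
After all merges, the sorted array is [9, 9, 13, 18].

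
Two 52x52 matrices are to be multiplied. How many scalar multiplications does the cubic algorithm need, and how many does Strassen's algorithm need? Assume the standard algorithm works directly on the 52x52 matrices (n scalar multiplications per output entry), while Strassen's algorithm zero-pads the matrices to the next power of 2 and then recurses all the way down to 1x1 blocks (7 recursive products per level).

Matrix multiplication for 52x52 matrices:

Strassen's algorithm requires power-of-2 dimensions. Pad 52x52 to 64x64 (next power of 2).

Standard algorithm: 52^3 = 140608 multiplications
Strassen's algorithm: 7^(log2(64)) = 7^6 = 117649 multiplications
Savings: 140608 - 117649 = 22959 multiplications

Standard: 140608 multiplications (52^3). Strassen: 117649 multiplications (7^6, after padding to 64x64). Strassen reduces 8 recursive multiplications to 7 at each level.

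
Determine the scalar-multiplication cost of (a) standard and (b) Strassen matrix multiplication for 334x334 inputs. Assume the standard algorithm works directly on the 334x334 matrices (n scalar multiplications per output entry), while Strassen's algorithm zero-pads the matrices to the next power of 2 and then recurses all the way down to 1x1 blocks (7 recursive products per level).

Matrix multiplication for 334x334 matrices:

Strassen's algorithm requires power-of-2 dimensions. Pad 334x334 to 512x512 (next power of 2).

Standard algorithm: 334^3 = 37259704 multiplications
Strassen's algorithm: 7^(log2(512)) = 7^9 = 40353607 multiplications
Difference: 37259704 - 40353607 = -3093903 (Strassen uses MORE here due to padding overhead — for small or just-over-power-of-2 n, padding can outweigh the per-level savings)

Standard: 37259704 multiplications (334^3). Strassen: 40353607 multiplications (7^9, after padding to 512x512). Strassen reduces 8 recursive multiplications to 7 at each level.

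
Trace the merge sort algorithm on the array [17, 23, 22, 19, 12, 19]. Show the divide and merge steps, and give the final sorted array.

Merge sort trace:

Split: [17, 23, 22, 19, 12, 19] -> [17, 23, 22] and [19, 12, 19]
  Split: [17, 23, 22] -> [17] and [23, 22]
    Split: [23, 22] -> [23] and [22]
    Merge: [23] + [22] -> [22, 23]
  Merge: [17] + [22, 23] -> [17, 22, 23]
  Split: [19, 12, 19] -> [19] and [12, 19]
    Split: [12, 19] -> [12] and [19]
    Merge: [12] + [19] -> [12, 19]
  Merge: [19] + [12, 19] -> [12, 19, 19]
Merge: [17, 22, 23] + [12, 19, 19] -> [12, 17, 19, 19, 22, 23]

Final sorted array: [12, 17, 19, 19, 22, 23]

The merge sort proceeds by recursively splitting the array and merging sorted halves.
After all merges, the sorted array is [12, 17, 19, 19, 22, 23].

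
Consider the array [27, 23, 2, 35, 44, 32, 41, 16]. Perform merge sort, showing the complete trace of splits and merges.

Merge sort trace:

Split: [27, 23, 2, 35, 44, 32, 41, 16] -> [27, 23, 2, 35] and [44, 32, 41, 16]
  Split: [27, 23, 2, 35] -> [27, 23] and [2, 35]
    Split: [27, 23] -> [27] and [23]
    Merge: [27] + [23] -> [23, 27]
    Split: [2, 35] -> [2] and [35]
    Merge: [2] + [35] -> [2, 35]
  Merge: [23, 27] + [2, 35] -> [2, 23, 27, 35]
  Split: [44, 32, 41, 16] -> [44, 32] and [41, 16]
    Split: [44, 32] -> [44] and [32]
    Merge: [44] + [32] -> [32, 44]
    Split: [41, 16] -> [41] and [16]
    Merge: [41] + [16] -> [16, 41]
  Merge: [32, 44] + [16, 41] -> [16, 32, 41, 44]
Merge: [2, 23, 27, 35] + [16, 32, 41, 44] -> [2, 16, 23, 27, 32, 35, 41, 44]

Final sorted array: [2, 16, 23, 27, 32, 35, 41, 44]

The merge sort proceeds by recursively splitting the array and merging sorted halves.
After all merges, the sorted array is [2, 16, 23, 27, 32, 35, 41, 44].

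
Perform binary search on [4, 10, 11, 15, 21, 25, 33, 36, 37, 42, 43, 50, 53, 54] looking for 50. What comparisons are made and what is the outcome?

Binary search for 50 in [4, 10, 11, 15, 21, 25, 33, 36, 37, 42, 43, 50, 53, 54]:

lo=0, hi=13, mid=6, arr[mid]=33 -> 33 < 50, search right half
lo=7, hi=13, mid=10, arr[mid]=43 -> 43 < 50, search right half
lo=11, hi=13, mid=12, arr[mid]=53 -> 53 > 50, search left half
lo=11, hi=11, mid=11, arr[mid]=50 -> Found target at index 11!

Binary search finds 50 at index 11 after 4 comparisons. The search repeatedly halves the search space by comparing with the middle element.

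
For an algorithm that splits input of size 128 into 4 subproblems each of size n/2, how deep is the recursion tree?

For divide and conquer with division factor 2:

Problem sizes at each level:
Level 0: 128
Level 1: 64
Level 2: 32
Level 3: 16
Level 4: 8
Level 5: 4
Level 6: 2
Level 7: 1

The root is level 0 and the size-1 base case is level 7 (the tree spans levels 0 through 7, i.e. 8 levels counting the root), so the depth is the number of divisions: log_2(128) = 7

The recursion tree depth is log_2(128) = 7. At each level, the problem size is divided by 2, so it takes 7 divisions to reduce to a base case of size 1. The algorithm makes 4 recursive calls at each level.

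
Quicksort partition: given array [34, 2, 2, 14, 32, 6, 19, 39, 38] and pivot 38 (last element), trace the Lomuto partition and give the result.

Lomuto partition with pivot = 38:

Initial array: [34, 2, 2, 14, 32, 6, 19, 39, 38]

arr[0]=34 <= 38: swap with position 0, array becomes [34, 2, 2, 14, 32, 6, 19, 39, 38]
arr[1]=2 <= 38: swap with position 1, array becomes [34, 2, 2, 14, 32, 6, 19, 39, 38]
arr[2]=2 <= 38: swap with position 2, array becomes [34, 2, 2, 14, 32, 6, 19, 39, 38]
arr[3]=14 <= 38: swap with position 3, array becomes [34, 2, 2, 14, 32, 6, 19, 39, 38]
arr[4]=32 <= 38: swap with position 4, array becomes [34, 2, 2, 14, 32, 6, 19, 39, 38]
arr[5]=6 <= 38: swap with position 5, array becomes [34, 2, 2, 14, 32, 6, 19, 39, 38]
arr[6]=19 <= 38: swap with position 6, array becomes [34, 2, 2, 14, 32, 6, 19, 39, 38]
arr[7]=39 > 38: no swap

Place pivot at position 7: [34, 2, 2, 14, 32, 6, 19, 38, 39]
Pivot position: 7

After partitioning with pivot 38, the array becomes [34, 2, 2, 14, 32, 6, 19, 38, 39]. The pivot is placed at index 7. All elements to the left of the pivot are <= 38, and all elements to the right are > 38.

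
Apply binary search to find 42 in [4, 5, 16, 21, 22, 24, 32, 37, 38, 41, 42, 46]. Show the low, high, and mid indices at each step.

Binary search for 42 in [4, 5, 16, 21, 22, 24, 32, 37, 38, 41, 42, 46]:

lo=0, hi=11, mid=5, arr[mid]=24 -> 24 < 42, search right half
lo=6, hi=11, mid=8, arr[mid]=38 -> 38 < 42, search right half
lo=9, hi=11, mid=10, arr[mid]=42 -> Found target at index 10!

Binary search finds 42 at index 10 after 3 comparisons. The search repeatedly halves the search space by comparing with the middle element.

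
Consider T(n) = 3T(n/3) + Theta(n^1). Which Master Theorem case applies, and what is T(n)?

Master Theorem for T(n) = 3T(n/3) + O(n^1):

a = 3, b = 3, c = 1
log_b(a) = log_3(3) = 1.0000

Case 2: c = 1 = log_3(3) = 1.0000
T(n) = O(n^1 log n) = O(n log n)

For T(n) = 3T(n/3) + O(n^1): log_3(3) = 1.0000. This is Case 2 of the Master Theorem (c = log_b(a), equal work at all levels), giving O(n log n).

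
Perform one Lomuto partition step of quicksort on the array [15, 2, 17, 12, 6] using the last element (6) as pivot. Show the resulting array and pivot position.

Lomuto partition with pivot = 6:

Initial array: [15, 2, 17, 12, 6]

arr[0]=15 > 6: no swap
arr[1]=2 <= 6: swap with position 0, array becomes [2, 15, 17, 12, 6]
arr[2]=17 > 6: no swap
arr[3]=12 > 6: no swap

Place pivot at position 1: [2, 6, 17, 12, 15]
Pivot position: 1

After partitioning with pivot 6, the array becomes [2, 6, 17, 12, 15]. The pivot is placed at index 1. All elements to the left of the pivot are <= 6, and all elements to the right are > 6.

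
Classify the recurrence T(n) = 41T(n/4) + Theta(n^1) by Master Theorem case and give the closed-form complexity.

Master Theorem for T(n) = 41T(n/4) + O(n^1):

a = 41, b = 4, c = 1
log_b(a) = log_4(41) = 2.6788

Case 1: c = 1 < log_4(41) = 2.6788
T(n) = O(n^(log_4 41))

For T(n) = 41T(n/4) + O(n^1): log_4(41) = 2.6788. This is Case 1 of the Master Theorem (c < log_b(a), work dominated by leaves), giving O(n^(log_4 41)).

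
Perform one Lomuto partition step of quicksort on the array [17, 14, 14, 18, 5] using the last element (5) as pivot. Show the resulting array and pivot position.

Lomuto partition with pivot = 5:

Initial array: [17, 14, 14, 18, 5]

arr[0]=17 > 5: no swap
arr[1]=14 > 5: no swap
arr[2]=14 > 5: no swap
arr[3]=18 > 5: no swap

Place pivot at position 0: [5, 14, 14, 18, 17]
Pivot position: 0

After partitioning with pivot 5, the array becomes [5, 14, 14, 18, 17]. The pivot is placed at index 0. All elements to the left of the pivot are <= 5, and all elements to the right are > 5.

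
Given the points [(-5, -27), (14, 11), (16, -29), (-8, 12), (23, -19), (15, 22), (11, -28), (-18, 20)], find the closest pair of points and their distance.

Computing all pairwise distances among 8 points:

d((-5, -27), (14, 11)) = 42.4853
d((-5, -27), (16, -29)) = 21.095
d((-5, -27), (-8, 12)) = 39.1152
d((-5, -27), (23, -19)) = 29.1204
d((-5, -27), (15, 22)) = 52.9245
d((-5, -27), (11, -28)) = 16.0312
d((-5, -27), (-18, 20)) = 48.7647
d((14, 11), (16, -29)) = 40.05
d((14, 11), (-8, 12)) = 22.0227
d((14, 11), (23, -19)) = 31.3209
d((14, 11), (15, 22)) = 11.0454
d((14, 11), (11, -28)) = 39.1152
d((14, 11), (-18, 20)) = 33.2415
d((16, -29), (-8, 12)) = 47.5079
d((16, -29), (23, -19)) = 12.2066
d((16, -29), (15, 22)) = 51.0098
d((16, -29), (11, -28)) = 5.099 <-- minimum
d((16, -29), (-18, 20)) = 59.6406
d((-8, 12), (23, -19)) = 43.8406
d((-8, 12), (15, 22)) = 25.0799
d((-8, 12), (11, -28)) = 44.2832
d((-8, 12), (-18, 20)) = 12.8062
d((23, -19), (15, 22)) = 41.7732
d((23, -19), (11, -28)) = 15.0
d((23, -19), (-18, 20)) = 56.5862
d((15, 22), (11, -28)) = 50.1597
d((15, 22), (-18, 20)) = 33.0606
d((11, -28), (-18, 20)) = 56.0803

Closest pair: (16, -29) and (11, -28) with distance 5.099

The closest pair is (16, -29) and (11, -28) with Euclidean distance 5.099. For 8 points, brute-force pairwise comparison is shown above. For large n, the divide-and-conquer algorithm (sort by x, recurse on halves, check the dividing strip) achieves O(n log n).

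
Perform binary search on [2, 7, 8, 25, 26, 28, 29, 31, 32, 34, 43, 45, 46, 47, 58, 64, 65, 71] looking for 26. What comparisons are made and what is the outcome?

Binary search for 26 in [2, 7, 8, 25, 26, 28, 29, 31, 32, 34, 43, 45, 46, 47, 58, 64, 65, 71]:

lo=0, hi=17, mid=8, arr[mid]=32 -> 32 > 26, search left half
lo=0, hi=7, mid=3, arr[mid]=25 -> 25 < 26, search right half
lo=4, hi=7, mid=5, arr[mid]=28 -> 28 > 26, search left half
lo=4, hi=4, mid=4, arr[mid]=26 -> Found target at index 4!

Binary search finds 26 at index 4 after 4 comparisons. The search repeatedly halves the search space by comparing with the middle element.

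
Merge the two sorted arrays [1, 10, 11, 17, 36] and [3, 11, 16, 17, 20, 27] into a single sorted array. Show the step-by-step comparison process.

Merging process:

Compare 1 vs 3: take 1 from left. Merged: [1]
Compare 10 vs 3: take 3 from right. Merged: [1, 3]
Compare 10 vs 11: take 10 from left. Merged: [1, 3, 10]
Compare 11 vs 11: take 11 from left. Merged: [1, 3, 10, 11]
Compare 17 vs 11: take 11 from right. Merged: [1, 3, 10, 11, 11]
Compare 17 vs 16: take 16 from right. Merged: [1, 3, 10, 11, 11, 16]
Compare 17 vs 17: take 17 from left. Merged: [1, 3, 10, 11, 11, 16, 17]
Compare 36 vs 17: take 17 from right. Merged: [1, 3, 10, 11, 11, 16, 17, 17]
Compare 36 vs 20: take 20 from right. Merged: [1, 3, 10, 11, 11, 16, 17, 17, 20]
Compare 36 vs 27: take 27 from right. Merged: [1, 3, 10, 11, 11, 16, 17, 17, 20, 27]
Append remaining from left: [36]. Merged: [1, 3, 10, 11, 11, 16, 17, 17, 20, 27, 36]

Final merged array: [1, 3, 10, 11, 11, 16, 17, 17, 20, 27, 36]
Total comparisons: 10

The merged array is [1, 3, 10, 11, 11, 16, 17, 17, 20, 27, 36], requiring 10 comparisons. The merge step runs in O(n) time where n is the total number of elements.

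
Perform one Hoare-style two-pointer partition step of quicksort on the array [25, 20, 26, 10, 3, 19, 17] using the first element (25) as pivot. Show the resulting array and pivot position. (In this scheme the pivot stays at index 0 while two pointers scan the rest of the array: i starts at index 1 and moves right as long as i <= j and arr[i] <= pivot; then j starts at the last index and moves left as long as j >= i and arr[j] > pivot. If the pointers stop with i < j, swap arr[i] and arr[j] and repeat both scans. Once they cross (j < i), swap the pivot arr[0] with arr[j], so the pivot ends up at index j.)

Hoare-style two-pointer partition with pivot = 25:

Initial array: [25, 20, 26, 10, 3, 19, 17]

Pointers start at i = 1, j = 6.
i stops at index 2 (arr[2]=26 > 25), j stops at index 6 (arr[6]=17 <= 25): swap arr[2] and arr[6], array becomes [25, 20, 17, 10, 3, 19, 26]
i ends at 6, j ends at 5: the pointers have crossed (j < i), so scanning stops.

Swap pivot arr[0] with arr[5] to place pivot at position 5: [19, 20, 17, 10, 3, 25, 26]
Pivot position: 5

After partitioning with pivot 25, the array becomes [19, 20, 17, 10, 3, 25, 26]. The pivot is placed at index 5. All elements to the left of the pivot are <= 25, and all elements to the right are > 25.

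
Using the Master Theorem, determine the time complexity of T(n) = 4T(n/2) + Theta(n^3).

Master Theorem for T(n) = 4T(n/2) + O(n^3):

a = 4, b = 2, c = 3
log_b(a) = log_2(4) = 2.0000

Case 3: c = 3 > log_2(4) = 2.0000
T(n) = O(n^3) = O(n^3)

For T(n) = 4T(n/2) + O(n^3): log_2(4) = 2.0000. This is Case 3 of the Master Theorem (c > log_b(a), work dominated by root), giving O(n^3).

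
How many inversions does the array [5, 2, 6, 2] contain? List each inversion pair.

Finding inversions in [5, 2, 6, 2]:

(0, 1): arr[0]=5 > arr[1]=2
(0, 3): arr[0]=5 > arr[3]=2
(2, 3): arr[2]=6 > arr[3]=2

Total inversions: 3

The array has 3 inversion(s): (0,1), (0,3), (2,3). Each pair (i,j) satisfies i < j and arr[i] > arr[j].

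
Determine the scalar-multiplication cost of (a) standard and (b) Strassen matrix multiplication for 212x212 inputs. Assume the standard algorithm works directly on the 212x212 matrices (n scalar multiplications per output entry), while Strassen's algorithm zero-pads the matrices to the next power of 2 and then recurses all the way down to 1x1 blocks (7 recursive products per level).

Matrix multiplication for 212x212 matrices:

Strassen's algorithm requires power-of-2 dimensions. Pad 212x212 to 256x256 (next power of 2).

Standard algorithm: 212^3 = 9528128 multiplications
Strassen's algorithm: 7^(log2(256)) = 7^8 = 5764801 multiplications
Savings: 9528128 - 5764801 = 3763327 multiplications

Standard: 9528128 multiplications (212^3). Strassen: 5764801 multiplications (7^8, after padding to 256x256). Strassen reduces 8 recursive multiplications to 7 at each level.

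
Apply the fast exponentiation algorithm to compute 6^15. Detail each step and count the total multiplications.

Computing 6^15 by squaring (build up from 6^1; each line after the first costs one multiplication):

6^1 = 6
6^2 = (6^1)^2 = 6^2 = 36
6^3 = 6 * 6^2 = 6 * 36 = 216
6^6 = (6^3)^2 = 216^2 = 46656
6^7 = 6 * 6^6 = 6 * 46656 = 279936
6^14 = (6^7)^2 = 279936^2 = 78364164096
6^15 = 6 * 6^14 = 6 * 78364164096 = 470184984576

Result: 470184984576
Multiplications needed: 6 (6 lines after 6^1)

6^15 = 470184984576. Using exponentiation by squaring, this requires 6 multiplications. The key idea: if the exponent is even, square the half-power; if odd, multiply by the base once.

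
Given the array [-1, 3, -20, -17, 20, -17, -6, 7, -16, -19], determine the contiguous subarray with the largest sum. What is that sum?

Using Kadane's algorithm on [-1, 3, -20, -17, 20, -17, -6, 7, -16, -19]:

Scanning through the array:
Position 1 (value 3): max_ending_here = 3, max_so_far = 3
Position 2 (value -20): max_ending_here = -17, max_so_far = 3
Position 3 (value -17): max_ending_here = -17, max_so_far = 3
Position 4 (value 20): max_ending_here = 20, max_so_far = 20
Position 5 (value -17): max_ending_here = 3, max_so_far = 20
Position 6 (value -6): max_ending_here = -3, max_so_far = 20
Position 7 (value 7): max_ending_here = 7, max_so_far = 20
Position 8 (value -16): max_ending_here = -9, max_so_far = 20
Position 9 (value -19): max_ending_here = -19, max_so_far = 20

Maximum subarray: [20]
Maximum sum: 20

The maximum subarray is [20] with sum 20. This subarray runs from index 4 to index 4.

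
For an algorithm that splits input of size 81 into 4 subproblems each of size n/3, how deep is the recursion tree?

For divide and conquer with division factor 3:

Problem sizes at each level:
Level 0: 81
Level 1: 27
Level 2: 9
Level 3: 3
Level 4: 1

The root is level 0 and the size-1 base case is level 4 (the tree spans levels 0 through 4, i.e. 5 levels counting the root), so the depth is the number of divisions: log_3(81) = 4

The recursion tree depth is log_3(81) = 4. At each level, the problem size is divided by 3, so it takes 4 divisions to reduce to a base case of size 1. The algorithm makes 4 recursive calls at each level.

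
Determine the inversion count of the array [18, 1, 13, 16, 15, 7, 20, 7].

Finding inversions in [18, 1, 13, 16, 15, 7, 20, 7]:

(0, 1): arr[0]=18 > arr[1]=1
(0, 2): arr[0]=18 > arr[2]=13
(0, 3): arr[0]=18 > arr[3]=16
(0, 4): arr[0]=18 > arr[4]=15
(0, 5): arr[0]=18 > arr[5]=7
(0, 7): arr[0]=18 > arr[7]=7
(2, 5): arr[2]=13 > arr[5]=7
(2, 7): arr[2]=13 > arr[7]=7
(3, 4): arr[3]=16 > arr[4]=15
(3, 5): arr[3]=16 > arr[5]=7
(3, 7): arr[3]=16 > arr[7]=7
(4, 5): arr[4]=15 > arr[5]=7
(4, 7): arr[4]=15 > arr[7]=7
(6, 7): arr[6]=20 > arr[7]=7

Total inversions: 14

The array has 14 inversion(s): (0,1), (0,2), (0,3), (0,4), (0,5), (0,7), (2,5), (2,7), (3,4), (3,5), (3,7), (4,5), (4,7), (6,7). Each pair (i,j) satisfies i < j and arr[i] > arr[j].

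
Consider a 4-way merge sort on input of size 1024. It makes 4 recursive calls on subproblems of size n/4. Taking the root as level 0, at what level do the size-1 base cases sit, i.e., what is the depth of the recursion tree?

For divide and conquer with division factor 4:

Problem sizes at each level:
Level 0: 1024
Level 1: 256
Level 2: 64
Level 3: 16
Level 4: 4
Level 5: 1

The root is level 0 and the size-1 base case is level 5 (the tree spans levels 0 through 5, i.e. 6 levels counting the root), so the depth is the number of divisions: log_4(1024) = 5

The recursion tree depth is log_4(1024) = 5. At each level, the problem size is divided by 4, so it takes 5 divisions to reduce to a base case of size 1. The algorithm makes 4 recursive calls at each level.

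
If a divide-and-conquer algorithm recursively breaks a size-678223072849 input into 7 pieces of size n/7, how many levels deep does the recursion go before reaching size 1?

For divide and conquer with division factor 7:

Problem sizes at each level:
Level 0: 678223072849
Level 1: 96889010407
Level 2: 13841287201
Level 3: 1977326743
Level 4: 282475249
Level 5: 40353607
Level 6: 5764801
Level 7: 823543
Level 8: 117649
Level 9: 16807
Level 10: 2401
Level 11: 343
Level 12: 49
Level 13: 7
Level 14: 1

The root is level 0 and the size-1 base case is level 14 (the tree spans levels 0 through 14, i.e. 15 levels counting the root), so the depth is the number of divisions: log_7(678223072849) = 14

The recursion tree depth is log_7(678223072849) = 14. At each level, the problem size is divided by 7, so it takes 14 divisions to reduce to a base case of size 1. The algorithm makes 7 recursive calls at each level.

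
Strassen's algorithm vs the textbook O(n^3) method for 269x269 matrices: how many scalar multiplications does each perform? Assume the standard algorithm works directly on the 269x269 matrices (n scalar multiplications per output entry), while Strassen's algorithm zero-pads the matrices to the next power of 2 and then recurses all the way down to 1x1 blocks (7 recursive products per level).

Matrix multiplication for 269x269 matrices:

Strassen's algorithm requires power-of-2 dimensions. Pad 269x269 to 512x512 (next power of 2).

Standard algorithm: 269^3 = 19465109 multiplications
Strassen's algorithm: 7^(log2(512)) = 7^9 = 40353607 multiplications
Difference: 19465109 - 40353607 = -20888498 (Strassen uses MORE here due to padding overhead — for small or just-over-power-of-2 n, padding can outweigh the per-level savings)

Standard: 19465109 multiplications (269^3). Strassen: 40353607 multiplications (7^9, after padding to 512x512). Strassen reduces 8 recursive multiplications to 7 at each level.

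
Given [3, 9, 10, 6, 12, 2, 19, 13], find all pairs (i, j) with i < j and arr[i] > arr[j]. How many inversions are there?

Finding inversions in [3, 9, 10, 6, 12, 2, 19, 13]:

(0, 5): arr[0]=3 > arr[5]=2
(1, 3): arr[1]=9 > arr[3]=6
(1, 5): arr[1]=9 > arr[5]=2
(2, 3): arr[2]=10 > arr[3]=6
(2, 5): arr[2]=10 > arr[5]=2
(3, 5): arr[3]=6 > arr[5]=2
(4, 5): arr[4]=12 > arr[5]=2
(6, 7): arr[6]=19 > arr[7]=13

Total inversions: 8

The array has 8 inversion(s): (0,5), (1,3), (1,5), (2,3), (2,5), (3,5), (4,5), (6,7). Each pair (i,j) satisfies i < j and arr[i] > arr[j].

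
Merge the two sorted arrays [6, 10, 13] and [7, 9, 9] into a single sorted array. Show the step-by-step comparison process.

Merging process:

Compare 6 vs 7: take 6 from left. Merged: [6]
Compare 10 vs 7: take 7 from right. Merged: [6, 7]
Compare 10 vs 9: take 9 from right. Merged: [6, 7, 9]
Compare 10 vs 9: take 9 from right. Merged: [6, 7, 9, 9]
Append remaining from left: [10, 13]. Merged: [6, 7, 9, 9, 10, 13]

Final merged array: [6, 7, 9, 9, 10, 13]
Total comparisons: 4

The merged array is [6, 7, 9, 9, 10, 13], requiring 4 comparisons. The merge step runs in O(n) time where n is the total number of elements.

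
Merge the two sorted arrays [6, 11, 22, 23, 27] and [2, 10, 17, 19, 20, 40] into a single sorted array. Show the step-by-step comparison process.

Merging process:

Compare 6 vs 2: take 2 from right. Merged: [2]
Compare 6 vs 10: take 6 from left. Merged: [2, 6]
Compare 11 vs 10: take 10 from right. Merged: [2, 6, 10]
Compare 11 vs 17: take 11 from left. Merged: [2, 6, 10, 11]
Compare 22 vs 17: take 17 from right. Merged: [2, 6, 10, 11, 17]
Compare 22 vs 19: take 19 from right. Merged: [2, 6, 10, 11, 17, 19]
Compare 22 vs 20: take 20 from right. Merged: [2, 6, 10, 11, 17, 19, 20]
Compare 22 vs 40: take 22 from left. Merged: [2, 6, 10, 11, 17, 19, 20, 22]
Compare 23 vs 40: take 23 from left. Merged: [2, 6, 10, 11, 17, 19, 20, 22, 23]
Compare 27 vs 40: take 27 from left. Merged: [2, 6, 10, 11, 17, 19, 20, 22, 23, 27]
Append remaining from right: [40]. Merged: [2, 6, 10, 11, 17, 19, 20, 22, 23, 27, 40]

Final merged array: [2, 6, 10, 11, 17, 19, 20, 22, 23, 27, 40]
Total comparisons: 10

The merged array is [2, 6, 10, 11, 17, 19, 20, 22, 23, 27, 40], requiring 10 comparisons. The merge step runs in O(n) time where n is the total number of elements.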